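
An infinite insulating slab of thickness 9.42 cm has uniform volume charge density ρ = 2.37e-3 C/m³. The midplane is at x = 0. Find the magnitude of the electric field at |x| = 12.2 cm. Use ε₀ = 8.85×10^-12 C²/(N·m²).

|E| ≈ 1.26×10^7 N/C

The point |x| = 12.2 cm lies outside the slab (half-thickness 0.0471 m). A symmetric pillbox spanning the full slab encloses Q_enc = ρ·d·A.
Flux = 2EA ⇒ E = |ρ|d/(2ε₀), independent of distance outside.
E = (2.37e-3)(0.0942)/(2·8.85×10^-12) = 1.26×10^7 N/C.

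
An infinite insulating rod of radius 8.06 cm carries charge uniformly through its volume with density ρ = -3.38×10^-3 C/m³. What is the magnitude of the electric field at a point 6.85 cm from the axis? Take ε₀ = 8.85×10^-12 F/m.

|E| ≈ 1.31e7 V/m

Coaxial Gaussian cylinder, radius r = 6.85 cm, length L (r < R).
Enclosed charge per unit length: λ_enc = ρ·πr² = (-3.38×10^-3)π(0.0685)² = -4.983×10^-5 C/m.
Applying ∮E·dA = Q_enc/ε₀ with the end caps contributing no flux:
E = |λ_enc|/(2πε₀r) = (4.983×10^-5)/(2π·8.85×10^-12·0.0685) = 1.31×10^7 N/C.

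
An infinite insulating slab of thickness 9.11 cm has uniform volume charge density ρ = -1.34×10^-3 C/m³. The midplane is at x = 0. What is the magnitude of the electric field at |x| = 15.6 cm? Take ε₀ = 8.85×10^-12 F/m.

The point |x| = 15.6 cm lies outside the slab (half-thickness 0.04555 m). A symmetric pillbox spanning the full slab encloses Q_enc = ρ·d·A.
Flux = 2EA ⇒ E = |ρ|d/(2ε₀), independent of distance outside.
E = (1.34e-3)(0.0911)/(2·8.85×10^-12) = 6.90×10^6 N/C.

|E| = 6.90e6 N/C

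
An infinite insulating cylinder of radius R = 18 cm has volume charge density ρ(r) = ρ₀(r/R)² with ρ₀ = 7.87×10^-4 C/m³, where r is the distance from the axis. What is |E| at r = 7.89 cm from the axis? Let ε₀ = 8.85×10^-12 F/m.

Take a coaxial cylindrical Gaussian surface of radius r = 7.89 cm and length L (r < R).
λ_enc = ∫₀^r ρ(r')·2πr' dr' = (2πρ₀/R²)·r^4/4 = 1.479×10^-6 C/m.
Since E is radial and uniform over the curved surface, Φ = E·2πrL = Q_enc/ε₀ = λ_enc L/ε₀.
E = |λ_enc|/(2πε₀r) = (1.479e-6)/(2π·8.85×10^-12·0.0789) = 3.37×10^5 N/C.

|E| = 3.37e5 N/C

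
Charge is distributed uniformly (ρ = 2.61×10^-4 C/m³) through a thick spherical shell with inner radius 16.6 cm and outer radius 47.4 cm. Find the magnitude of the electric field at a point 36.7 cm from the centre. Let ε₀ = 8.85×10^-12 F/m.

Use a concentric Gaussian sphere at r = 36.7 cm (within the shell material, 16.6 cm < r < 47.4 cm).
Only the shell between 16.6 cm and r is enclosed: Q_enc = ρ·(4π/3)(r³ − a³) = (2.61e-4)·(4π/3)·((0.367)³ − (0.166)³) = 4.904e-5 C.
Applying ∮E·dA = Q_enc/ε₀ with Φ = E(4πr²):
E = |Q_enc|/(4πε₀r²) = (4.904e-5)/(4π·8.85×10^-12·(0.367)²) = 3.27×10^6 N/C.

|E| ≈ 3.27e6 N/C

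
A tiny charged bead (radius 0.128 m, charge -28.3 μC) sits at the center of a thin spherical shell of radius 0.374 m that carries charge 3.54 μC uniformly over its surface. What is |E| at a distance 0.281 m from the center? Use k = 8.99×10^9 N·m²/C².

|E| = 3.22×10^6 N/C

Take a concentric spherical Gaussian surface of radius r = 0.281 m (between the bodies, 0.128 m < r < 0.374 m).
Only the inner charge is enclosed; the outer shell contributes nothing inside itself. Q_enc = -28.3 μC = -2.83e-5 C.
Since E is radial and uniform over the Gaussian sphere, Φ = E·4πr² = Q_enc/ε₀.
E = k|Q_enc|/r² = (8.99×10^9)(2.83×10^-5)/(0.281)² = 3.22e6 N/C.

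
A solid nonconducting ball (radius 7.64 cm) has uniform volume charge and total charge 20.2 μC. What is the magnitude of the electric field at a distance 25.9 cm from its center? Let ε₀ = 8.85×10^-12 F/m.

Take a concentric spherical Gaussian surface of radius r = 25.9 cm (r > R, so the entire charge is enclosed).
Q_enc = 20.2 μC = 2.02×10^-5 C.
Gauss's law: E·4πr² = Q_enc/ε₀.
E = |Q_enc|/(4πε₀r²) = (2.02e-5)/(4π·8.85×10^-12·(0.259)²) = 2.71×10^6 N/C.

2.71×10^6 N/C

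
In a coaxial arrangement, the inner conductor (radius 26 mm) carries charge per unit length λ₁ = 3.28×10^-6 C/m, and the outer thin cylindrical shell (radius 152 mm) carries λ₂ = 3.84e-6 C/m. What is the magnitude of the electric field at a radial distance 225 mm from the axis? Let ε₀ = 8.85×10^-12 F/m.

By cylindrical symmetry E is radial; use a coaxial Gaussian cylinder of radius 225 mm and length L (r > 152 mm, enclosing both).
λ_enc = λ₁ + λ₂ = (3.28×10^-6) + (3.84×10^-6) = 7.12×10^-6 C/m.
Applying ∮E·dA = Q_enc/ε₀ with the end caps contributing no flux:
E = |λ_enc|/(2πε₀r) = (7.12×10^-6)/(2π·8.85×10^-12·0.225) = 5.69×10^5 N/C.

|E| = 5.69e5 N/C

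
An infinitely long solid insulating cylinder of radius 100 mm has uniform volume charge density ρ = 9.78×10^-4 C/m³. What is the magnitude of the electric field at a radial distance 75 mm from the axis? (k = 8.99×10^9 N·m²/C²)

By cylindrical symmetry E is radial; use a coaxial Gaussian cylinder of radius 75 mm and length L (r < R).
Enclosed charge per unit length: λ_enc = ρ·πr² = (9.78×10^-4)π(0.075)² = 1.728e-5 C/m.
Applying ∮E·dA = Q_enc/ε₀ with the end caps contributing no flux:
E = 2k|λ_enc|/r = 2(8.99×10^9)(1.728×10^-5)/(0.075) = 4.14×10^6 N/C.

4.14e6 N/C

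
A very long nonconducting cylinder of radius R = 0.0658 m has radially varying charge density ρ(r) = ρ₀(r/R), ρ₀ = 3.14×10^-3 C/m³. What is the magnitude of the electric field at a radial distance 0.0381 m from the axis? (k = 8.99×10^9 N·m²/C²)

Coaxial Gaussian cylinder, radius r = 0.0381 m, length L (r < R).
Integrating ρ over the cross-section to radius r: λ_enc = (2πρ₀/R) ∫₀^r r'^2 dr' = 2πρ₀ r^3/(3·R) = 5.528×10^-6 C/m.
Applying ∮E·dA = Q_enc/ε₀ with the end caps contributing no flux:
E = 2k|λ_enc|/r = 2(8.99×10^9)(5.528e-6)/(0.0381) = 2.61×10^6 N/C.

|E| ≈ 2.61e6 V/m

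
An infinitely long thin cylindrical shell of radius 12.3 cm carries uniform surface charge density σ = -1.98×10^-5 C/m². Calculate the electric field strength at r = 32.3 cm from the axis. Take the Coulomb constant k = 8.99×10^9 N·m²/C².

E ≈ 8.52×10^5 N/C

Choose a coaxial cylinder of radius r = 32.3 cm (arbitrary length L) as the Gaussian surface (r > 12.3 cm).
The whole shell is enclosed: λ_enc = σ·2πR = (-1.98e-5)·2π·(0.123) = -1.53e-5 C/m.
Gauss's law: E·2πrL = λ_enc L/ε₀.
E = 2k|λ_enc|/r = 2(8.99×10^9)(1.53×10^-5)/(0.323) = 8.52×10^5 N/C.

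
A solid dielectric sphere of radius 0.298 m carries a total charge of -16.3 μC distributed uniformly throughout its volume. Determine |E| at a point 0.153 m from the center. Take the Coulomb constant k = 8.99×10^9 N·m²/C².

|E| = 8.47×10^5 V/m

Symmetry ⇒ E = E(r) r̂. Gaussian sphere of radius r = 0.153 m (r < R).
For a uniform sphere the enclosed fraction is (r/R)³, so Q_enc = (-16.3 μC)(0.153/0.298)³ = -2.206×10^-6 C.
Gauss's law: E·4πr² = Q_enc/ε₀.
E = k|Q_enc|/r² = (8.99×10^9)(2.206e-6)/(0.153)² = 8.47e5 N/C.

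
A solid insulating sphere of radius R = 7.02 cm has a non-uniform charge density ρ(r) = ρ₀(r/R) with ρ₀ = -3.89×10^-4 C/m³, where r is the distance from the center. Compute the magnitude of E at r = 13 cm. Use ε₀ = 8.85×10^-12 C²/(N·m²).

E ≈ 2.25e5 V/m

By spherical symmetry E is radial; choose a Gaussian sphere of radius r = 13 cm (r > R, all charge enclosed).
Q_enc = 4π ∫₀^R ρ₀(r'/R)^1 r'² dr' = 4πρ₀R³/4 = -4.228×10^-7 C.
Since E is radial and uniform over the Gaussian sphere, Φ = E·4πr² = Q_enc/ε₀.
E = |Q_enc|/(4πε₀r²) = (4.228×10^-7)/(4π·8.85×10^-12·(0.13)²) = 2.25×10^5 N/C.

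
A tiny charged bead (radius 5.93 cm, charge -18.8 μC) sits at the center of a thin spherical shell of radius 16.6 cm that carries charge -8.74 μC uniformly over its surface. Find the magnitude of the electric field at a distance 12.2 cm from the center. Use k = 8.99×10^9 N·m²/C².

Take a concentric spherical Gaussian surface of radius r = 12.2 cm (between the bodies, 5.93 cm < r < 16.6 cm).
Only the inner charge is enclosed; the outer shell contributes nothing inside itself. Q_enc = -18.8 μC = -1.88e-5 C.
By Gauss's law, ∮E·dA = E·4πr² = Q_enc/ε₀.
E = k|Q_enc|/r² = (8.99×10^9)(1.88e-5)/(0.122)² = 1.14×10^7 N/C.

|E| = 1.14×10^7 N/C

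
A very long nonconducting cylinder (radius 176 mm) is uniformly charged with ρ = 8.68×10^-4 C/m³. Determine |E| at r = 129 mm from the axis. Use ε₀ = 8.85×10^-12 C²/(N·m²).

|E| ≈ 6.33×10^6 N/C

Choose a coaxial cylinder of radius r = 129 mm (arbitrary length L) as the Gaussian surface (r < R).
Charge inside radius r per length L is ρ·πr²·L, so λ_enc = ρπr² = 4.538e-5 C/m.
Gauss's law: E·2πrL = λ_enc L/ε₀.
E = |λ_enc|/(2πε₀r) = (4.538×10^-5)/(2π·8.85×10^-12·0.129) = 6.33×10^6 N/C.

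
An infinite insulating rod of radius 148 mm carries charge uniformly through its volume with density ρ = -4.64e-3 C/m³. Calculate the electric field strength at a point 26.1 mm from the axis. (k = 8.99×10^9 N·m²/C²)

|E| = 6.84×10^6 V/m

Coaxial Gaussian cylinder, radius r = 26.1 mm, length L (r < R).
Charge inside radius r per length L is ρ·πr²·L, so λ_enc = ρπr² = -9.93e-6 C/m.
By Gauss's law (flux through the curved wall only), E·2πrL = λ_enc L/ε₀.
E = 2k|λ_enc|/r = 2(8.99×10^9)(9.93e-6)/(0.0261) = 6.84e6 N/C.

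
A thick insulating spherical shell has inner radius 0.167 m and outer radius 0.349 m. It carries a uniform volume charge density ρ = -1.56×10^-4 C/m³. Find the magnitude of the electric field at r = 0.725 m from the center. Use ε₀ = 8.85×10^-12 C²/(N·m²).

Symmetry ⇒ E = E(r) r̂. Gaussian sphere of radius r = 0.725 m (r > 0.349 m, enclosing the whole shell).
Q_enc = ρ·(4π/3)(b³ − a³) = (-1.56×10^-4)·(4π/3)·((0.349)³ − (0.167)³) = -2.473×10^-5 C.
Gauss's law: E·4πr² = Q_enc/ε₀.
E = |Q_enc|/(4πε₀r²) = (2.473e-5)/(4π·8.85×10^-12·(0.725)²) = 4.23e5 N/C.

4.23×10^5 N/C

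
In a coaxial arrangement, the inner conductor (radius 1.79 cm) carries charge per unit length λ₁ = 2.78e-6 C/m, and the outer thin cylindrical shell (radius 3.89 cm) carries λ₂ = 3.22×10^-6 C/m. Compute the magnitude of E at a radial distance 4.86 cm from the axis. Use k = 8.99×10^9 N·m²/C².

Take a coaxial cylindrical Gaussian surface of radius r = 4.86 cm and length L (r > 3.89 cm, enclosing both).
λ_enc = λ₁ + λ₂ = (2.78×10^-6) + (3.22×10^-6) = 6.00×10^-6 C/m.
Applying ∮E·dA = Q_enc/ε₀ with the end caps contributing no flux:
E = 2k|λ_enc|/r = 2(8.99×10^9)(6.00×10^-6)/(0.0486) = 2.22×10^6 N/C.

|E| ≈ 2.22×10^6 N/C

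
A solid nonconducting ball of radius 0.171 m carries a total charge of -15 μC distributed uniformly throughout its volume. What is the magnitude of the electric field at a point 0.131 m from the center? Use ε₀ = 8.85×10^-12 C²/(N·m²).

Use a concentric Gaussian sphere at r = 0.131 m (r < R).
Only the charge within r is enclosed: Q_enc = Q·(r/R)³ = (-15 μC)·(0.131 m/0.171 m)³ = -6.744e-6 C.
By Gauss's law, ∮E·dA = E·4πr² = Q_enc/ε₀.
E = |Q_enc|/(4πε₀r²) = (6.744e-6)/(4π·8.85×10^-12·(0.131)²) = 3.53×10^6 N/C.

E = 3.53×10^6 V/m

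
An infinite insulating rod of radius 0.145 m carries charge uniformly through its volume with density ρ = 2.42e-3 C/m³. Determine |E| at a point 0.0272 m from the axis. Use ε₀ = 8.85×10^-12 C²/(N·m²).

|E| ≈ 3.72×10^6 V/m

Choose a coaxial cylinder of radius r = 0.0272 m (arbitrary length L) as the Gaussian surface (r < R).
Enclosed charge per unit length: λ_enc = ρ·πr² = (2.42e-3)π(0.0272)² = 5.625×10^-6 C/m.
Gauss's law: E·2πrL = λ_enc L/ε₀.
E = |λ_enc|/(2πε₀r) = (5.625e-6)/(2π·8.85×10^-12·0.0272) = 3.72e6 N/C.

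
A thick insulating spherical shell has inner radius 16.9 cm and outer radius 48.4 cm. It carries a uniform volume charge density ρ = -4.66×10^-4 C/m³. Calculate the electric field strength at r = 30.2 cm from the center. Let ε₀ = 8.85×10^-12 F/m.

|E| = 4.37×10^6 N/C

Symmetry ⇒ E = E(r) r̂. Gaussian sphere of radius r = 30.2 cm (within the shell material, 16.9 cm < r < 48.4 cm).
Only the shell between 16.9 cm and r is enclosed: Q_enc = ρ·(4π/3)(r³ − a³) = (-4.66×10^-4)·(4π/3)·((0.302)³ − (0.169)³) = -4.434e-5 C.
By Gauss's law, ∮E·dA = E·4πr² = Q_enc/ε₀.
E = |Q_enc|/(4πε₀r²) = (4.434×10^-5)/(4π·8.85×10^-12·(0.302)²) = 4.37e6 N/C.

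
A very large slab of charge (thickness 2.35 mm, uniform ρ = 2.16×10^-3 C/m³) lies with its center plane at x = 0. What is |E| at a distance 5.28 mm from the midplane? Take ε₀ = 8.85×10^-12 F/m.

E = 2.87×10^5 V/m

The point |x| = 5.28 mm lies outside the slab (half-thickness 0.001175 m). A symmetric pillbox spanning the full slab encloses Q_enc = ρ·d·A.
Flux = 2EA ⇒ E = |ρ|d/(2ε₀), independent of distance outside.
E = (2.16×10^-3)(0.00235)/(2·8.85×10^-12) = 2.87e5 N/C.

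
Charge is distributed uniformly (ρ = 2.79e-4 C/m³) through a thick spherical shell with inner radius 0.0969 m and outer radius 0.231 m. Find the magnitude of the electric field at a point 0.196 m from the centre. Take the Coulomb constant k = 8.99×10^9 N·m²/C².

Take a concentric spherical Gaussian surface of radius r = 0.196 m (within the shell material, 0.0969 m < r < 0.231 m).
Only the shell between 0.0969 m and r is enclosed: Q_enc = ρ·(4π/3)(r³ − a³) = (2.79×10^-4)·(4π/3)·((0.196)³ − (0.0969)³) = 7.736e-6 C.
Gauss's law: E·4πr² = Q_enc/ε₀.
E = k|Q_enc|/r² = (8.99×10^9)(7.736e-6)/(0.196)² = 1.81×10^6 N/C.

E = 1.81×10^6 V/m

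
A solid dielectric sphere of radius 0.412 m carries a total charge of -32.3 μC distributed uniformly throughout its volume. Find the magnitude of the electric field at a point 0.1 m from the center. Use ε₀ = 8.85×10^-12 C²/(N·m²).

Take a concentric spherical Gaussian surface of radius r = 0.1 m (r < R).
Only the charge within r is enclosed: Q_enc = Q·(r/R)³ = (-32.3 μC)·(0.1 m/0.412 m)³ = -4.619×10^-7 C.
Gauss's law: E·4πr² = Q_enc/ε₀.
E = |Q_enc|/(4πε₀r²) = (4.619×10^-7)/(4π·8.85×10^-12·(0.1)²) = 4.15×10^5 N/C.

E = 4.15e5 N/C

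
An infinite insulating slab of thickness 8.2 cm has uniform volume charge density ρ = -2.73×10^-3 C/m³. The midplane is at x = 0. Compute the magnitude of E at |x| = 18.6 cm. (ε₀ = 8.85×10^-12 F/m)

The point |x| = 18.6 cm lies outside the slab (half-thickness 0.041 m). A symmetric pillbox spanning the full slab encloses Q_enc = ρ·d·A.
Flux = 2EA ⇒ E = |ρ|d/(2ε₀), independent of distance outside.
E = (2.73e-3)(0.082)/(2·8.85×10^-12) = 1.26×10^7 N/C.

E ≈ 1.26×10^7 N/C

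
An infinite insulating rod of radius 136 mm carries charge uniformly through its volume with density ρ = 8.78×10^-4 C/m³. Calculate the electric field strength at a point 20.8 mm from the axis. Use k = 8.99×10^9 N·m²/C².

Choose a coaxial cylinder of radius r = 20.8 mm (arbitrary length L) as the Gaussian surface (r < R).
Enclosed charge per unit length: λ_enc = ρ·πr² = (8.78e-4)π(0.0208)² = 1.193×10^-6 C/m.
Gauss's law: E·2πrL = λ_enc L/ε₀.
E = 2k|λ_enc|/r = 2(8.99×10^9)(1.193×10^-6)/(0.0208) = 1.03×10^6 N/C.

1.03×10^6 N/C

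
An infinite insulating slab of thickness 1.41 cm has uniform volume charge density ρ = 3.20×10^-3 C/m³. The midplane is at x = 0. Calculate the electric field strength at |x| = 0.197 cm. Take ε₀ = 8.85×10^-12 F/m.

E = 7.12×10^5 N/C

By symmetry E is perpendicular to the slab. A Gaussian pillbox from −0.197 cm to +0.197 cm (face area A) lies entirely within the slab.
Q_enc = ρ·(2x)·A and flux = 2EA, so 2EA = 2ρxA/ε₀ ⇒ E = |ρ|x/ε₀.
E = (3.20e-3)(0.00197)/(8.85×10^-12) = 7.12e5 N/C.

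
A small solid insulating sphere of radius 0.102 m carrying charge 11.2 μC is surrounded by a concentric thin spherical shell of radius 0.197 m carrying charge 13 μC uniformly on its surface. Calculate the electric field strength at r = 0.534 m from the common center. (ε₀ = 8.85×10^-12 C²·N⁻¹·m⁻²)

E = 7.63e5 N/C

Take a concentric spherical Gaussian surface of radius r = 0.534 m (r > 0.197 m, enclosing both).
Q_enc = (11.2 μC) + (13 μC) = 2.42×10^-5 C.
By Gauss's law, ∮E·dA = E·4πr² = Q_enc/ε₀.
E = |Q_enc|/(4πε₀r²) = (2.42×10^-5)/(4π·8.85×10^-12·(0.534)²) = 7.63e5 N/C.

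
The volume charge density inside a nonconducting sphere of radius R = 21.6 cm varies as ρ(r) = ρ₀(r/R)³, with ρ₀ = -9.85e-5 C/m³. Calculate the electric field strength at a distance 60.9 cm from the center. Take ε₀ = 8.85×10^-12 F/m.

E ≈ 5.04×10^4 N/C

Take a concentric spherical Gaussian surface of radius r = 60.9 cm (r > R, all charge enclosed).
Q_enc = 4π ∫₀^R ρ₀(r'/R)^3 r'² dr' = 4πρ₀R³/6 = -2.079×10^-6 C.
Since E is radial and uniform over the Gaussian sphere, Φ = E·4πr² = Q_enc/ε₀.
E = |Q_enc|/(4πε₀r²) = (2.079×10^-6)/(4π·8.85×10^-12·(0.609)²) = 5.04e4 N/C.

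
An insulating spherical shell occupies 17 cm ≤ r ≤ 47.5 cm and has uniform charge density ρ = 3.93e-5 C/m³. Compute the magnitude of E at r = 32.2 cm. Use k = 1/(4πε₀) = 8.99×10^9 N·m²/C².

Use a concentric Gaussian sphere at r = 32.2 cm (within the shell material, 17 cm < r < 47.5 cm).
Only the shell between 17 cm and r is enclosed: Q_enc = ρ·(4π/3)(r³ − a³) = (3.93×10^-5)·(4π/3)·((0.322)³ − (0.17)³) = 4.687×10^-6 C.
Since E is radial and uniform over the Gaussian sphere, Φ = E·4πr² = Q_enc/ε₀.
E = k|Q_enc|/r² = (8.99×10^9)(4.687e-6)/(0.322)² = 4.06e5 N/C.

E = 4.06e5 V/m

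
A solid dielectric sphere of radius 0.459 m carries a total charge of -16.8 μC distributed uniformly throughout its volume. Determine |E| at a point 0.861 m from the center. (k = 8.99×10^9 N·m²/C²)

By spherical symmetry E is radial; choose a Gaussian sphere of radius r = 0.861 m (r > R, so the entire charge is enclosed).
Q_enc = -16.8 μC = -1.68×10^-5 C.
Applying ∮E·dA = Q_enc/ε₀ with Φ = E(4πr²):
E = k|Q_enc|/r² = (8.99×10^9)(1.68×10^-5)/(0.861)² = 2.04×10^5 N/C.

E ≈ 2.04e5 N/C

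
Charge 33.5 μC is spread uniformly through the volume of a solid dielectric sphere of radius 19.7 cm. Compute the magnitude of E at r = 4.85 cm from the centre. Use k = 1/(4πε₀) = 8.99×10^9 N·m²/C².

|E| = 1.91×10^6 N/C

Take a concentric spherical Gaussian surface of radius r = 4.85 cm (r < R).
For a uniform sphere the enclosed fraction is (r/R)³, so Q_enc = (33.5 μC)(0.0485/0.197)³ = 4.999e-7 C.
By Gauss's law, ∮E·dA = E·4πr² = Q_enc/ε₀.
E = k|Q_enc|/r² = (8.99×10^9)(4.999×10^-7)/(0.0485)² = 1.91×10^6 N/C.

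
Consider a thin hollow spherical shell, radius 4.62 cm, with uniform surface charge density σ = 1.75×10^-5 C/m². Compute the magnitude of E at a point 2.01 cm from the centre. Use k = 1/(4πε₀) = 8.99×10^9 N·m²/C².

Take a concentric spherical Gaussian surface of radius r = 2.01 cm (inside the shell, r < 4.62 cm).
No charge lies within this surface, so Q_enc = 0 and Gauss's law gives E·4πr² = 0 ⇒ E = 0.

E = 0 (no enclosed charge)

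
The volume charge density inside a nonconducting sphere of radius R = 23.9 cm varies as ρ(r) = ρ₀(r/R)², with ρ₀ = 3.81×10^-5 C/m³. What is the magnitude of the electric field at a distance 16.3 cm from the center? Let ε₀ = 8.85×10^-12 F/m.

Symmetry ⇒ E = E(r) r̂. Gaussian sphere of radius r = 16.3 cm (r < R).
Integrate the density: Q_enc = 4π ∫₀^r ρ₀(r'/R)^2 r'² dr' = 4πρ₀ r^5/(5·R²) = 1.929e-7 C.
Applying ∮E·dA = Q_enc/ε₀ with Φ = E(4πr²):
E = |Q_enc|/(4πε₀r²) = (1.929×10^-7)/(4π·8.85×10^-12·(0.163)²) = 6.53×10^4 N/C.

6.53×10^4 N/C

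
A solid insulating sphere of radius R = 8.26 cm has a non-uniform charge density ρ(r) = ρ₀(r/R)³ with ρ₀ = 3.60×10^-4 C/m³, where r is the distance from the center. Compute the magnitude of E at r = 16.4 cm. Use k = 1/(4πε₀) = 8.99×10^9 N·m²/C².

E = 1.42e5 V/m

Symmetry ⇒ E = E(r) r̂. Gaussian sphere of radius r = 16.4 cm (r > R, all charge enclosed).
Q_enc = 4π ∫₀^R ρ₀(r'/R)^3 r'² dr' = 4πρ₀R³/6 = 4.249×10^-7 C.
By Gauss's law, ∮E·dA = E·4πr² = Q_enc/ε₀.
E = k|Q_enc|/r² = (8.99×10^9)(4.249×10^-7)/(0.164)² = 1.42e5 N/C.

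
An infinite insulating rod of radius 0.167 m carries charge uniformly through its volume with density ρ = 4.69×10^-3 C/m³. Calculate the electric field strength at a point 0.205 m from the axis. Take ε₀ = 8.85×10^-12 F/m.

|E| ≈ 3.60×10^7 V/m

By cylindrical symmetry E is radial; use a coaxial Gaussian cylinder of radius 0.205 m and length L (r > 0.167 m, full cross-section enclosed).
λ_enc = ρ·πR² = (4.69×10^-3)π(0.167)² = 4.109e-4 C/m.
Applying ∮E·dA = Q_enc/ε₀ with the end caps contributing no flux:
E = |λ_enc|/(2πε₀r) = (4.109×10^-4)/(2π·8.85×10^-12·0.205) = 3.60×10^7 N/C.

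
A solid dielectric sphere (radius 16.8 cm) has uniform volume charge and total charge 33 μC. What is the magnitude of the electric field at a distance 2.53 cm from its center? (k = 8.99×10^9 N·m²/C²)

Take a concentric spherical Gaussian surface of radius r = 2.53 cm (r < R).
Only the charge within r is enclosed: Q_enc = Q·(r/R)³ = (33 μC)·(2.53 cm/16.8 cm)³ = 1.127×10^-7 C.
Since E is radial and uniform over the Gaussian sphere, Φ = E·4πr² = Q_enc/ε₀.
E = k|Q_enc|/r² = (8.99×10^9)(1.127×10^-7)/(0.0253)² = 1.58×10^6 N/C.

E ≈ 1.58×10^6 V/m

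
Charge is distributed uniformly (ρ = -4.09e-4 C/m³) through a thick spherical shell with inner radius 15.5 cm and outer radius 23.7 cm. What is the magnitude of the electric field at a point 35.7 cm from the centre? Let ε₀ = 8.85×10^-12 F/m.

E ≈ 1.16×10^6 V/m

Use a concentric Gaussian sphere at r = 35.7 cm (r > 23.7 cm, enclosing the whole shell).
Q_enc = ρ·(4π/3)(b³ − a³) = (-4.09×10^-4)·(4π/3)·((0.237)³ − (0.155)³) = -1.643×10^-5 C.
Since E is radial and uniform over the Gaussian sphere, Φ = E·4πr² = Q_enc/ε₀.
E = |Q_enc|/(4πε₀r²) = (1.643e-5)/(4π·8.85×10^-12·(0.357)²) = 1.16×10^6 N/C.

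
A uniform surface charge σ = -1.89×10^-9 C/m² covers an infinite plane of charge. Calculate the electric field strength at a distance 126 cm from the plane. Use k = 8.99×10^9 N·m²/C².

The symmetry is planar: E is normal to the sheet and the same magnitude on both sides. Take a pillbox straddling the sheet with end-cap area A.
Only the two end caps contribute flux: Φ = 2EA. With Q_enc = σA, Gauss's law gives E = |σ|/(2ε₀).
E = 2πk|σ| = 2π(8.99×10^9)(1.89×10^-9) = 107 N/C.

107 N/C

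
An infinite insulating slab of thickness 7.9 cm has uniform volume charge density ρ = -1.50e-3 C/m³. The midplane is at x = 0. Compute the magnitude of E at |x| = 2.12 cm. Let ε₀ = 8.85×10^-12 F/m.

E ≈ 3.59×10^6 N/C

By symmetry E is perpendicular to the slab. A Gaussian pillbox from −2.12 cm to +2.12 cm (face area A) lies entirely within the slab.
Q_enc = ρ·(2x)·A and flux = 2EA, so 2EA = 2ρxA/ε₀ ⇒ E = |ρ|x/ε₀.
E = (1.50×10^-3)(0.0212)/(8.85×10^-12) = 3.59e6 N/C.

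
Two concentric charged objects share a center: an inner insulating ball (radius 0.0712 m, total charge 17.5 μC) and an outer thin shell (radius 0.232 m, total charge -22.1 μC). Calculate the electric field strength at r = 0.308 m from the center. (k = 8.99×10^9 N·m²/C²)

Use a concentric Gaussian sphere at r = 0.308 m (r > 0.232 m, enclosing both).
Q_enc = (17.5 μC) + (-22.1 μC) = -4.60e-6 C.
Applying ∮E·dA = Q_enc/ε₀ with Φ = E(4πr²):
E = k|Q_enc|/r² = (8.99×10^9)(4.60×10^-6)/(0.308)² = 4.36e5 N/C.

E = 4.36e5 V/m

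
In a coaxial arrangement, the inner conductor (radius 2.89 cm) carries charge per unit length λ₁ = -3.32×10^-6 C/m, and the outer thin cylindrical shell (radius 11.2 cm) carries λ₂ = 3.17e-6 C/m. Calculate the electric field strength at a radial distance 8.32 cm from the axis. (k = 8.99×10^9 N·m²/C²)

7.17e5 V/m

Take a coaxial cylindrical Gaussian surface of radius r = 8.32 cm and length L (between the conductors, 2.89 cm < r < 11.2 cm).
The shell at 11.2 cm lies outside the Gaussian surface, so λ_enc = λ₁ = -3.32×10^-6 C/m.
Applying ∮E·dA = Q_enc/ε₀ with the end caps contributing no flux:
E = 2k|λ_enc|/r = 2(8.99×10^9)(3.32×10^-6)/(0.0832) = 7.17×10^5 N/C.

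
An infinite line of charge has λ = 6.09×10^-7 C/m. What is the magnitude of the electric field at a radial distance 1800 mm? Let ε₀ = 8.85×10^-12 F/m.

E = 6.08×10^3 V/m

Take a coaxial cylindrical Gaussian surface of radius r = 1800 mm and length L.
Q_enc = λL, so λ_enc = 6.09×10^-7 C/m.
By Gauss's law (flux through the curved wall only), E·2πrL = λ_enc L/ε₀.
E = |λ_enc|/(2πε₀r) = (6.09×10^-7)/(2π·8.85×10^-12·1.8) = 6.08×10^3 N/C.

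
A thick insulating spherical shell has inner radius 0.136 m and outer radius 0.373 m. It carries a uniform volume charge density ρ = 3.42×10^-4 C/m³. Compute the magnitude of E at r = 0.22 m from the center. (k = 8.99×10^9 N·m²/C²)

E = 2.16×10^6 V/m

Take a concentric spherical Gaussian surface of radius r = 0.22 m (within the shell material, 0.136 m < r < 0.373 m).
Only the shell between 0.136 m and r is enclosed: Q_enc = ρ·(4π/3)(r³ − a³) = (3.42e-4)·(4π/3)·((0.22)³ − (0.136)³) = 1.165×10^-5 C.
Since E is radial and uniform over the Gaussian sphere, Φ = E·4πr² = Q_enc/ε₀.
E = k|Q_enc|/r² = (8.99×10^9)(1.165e-5)/(0.22)² = 2.16×10^6 N/C.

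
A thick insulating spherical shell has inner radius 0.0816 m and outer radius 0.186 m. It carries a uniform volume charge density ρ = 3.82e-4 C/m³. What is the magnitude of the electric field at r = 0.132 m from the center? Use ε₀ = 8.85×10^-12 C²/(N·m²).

Take a concentric spherical Gaussian surface of radius r = 0.132 m (within the shell material, 0.0816 m < r < 0.186 m).
Enclosed charge is the volume from a to r: Q_enc = (4π/3)ρ(r³ − a³) = 2.811e-6 C.
Gauss's law: E·4πr² = Q_enc/ε₀.
E = |Q_enc|/(4πε₀r²) = (2.811×10^-6)/(4π·8.85×10^-12·(0.132)²) = 1.45×10^6 N/C.

|E| = 1.45×10^6 N/C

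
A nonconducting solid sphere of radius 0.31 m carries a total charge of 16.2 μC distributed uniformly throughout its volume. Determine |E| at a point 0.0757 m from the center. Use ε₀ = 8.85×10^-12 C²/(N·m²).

By spherical symmetry E is radial; choose a Gaussian sphere of radius r = 0.0757 m (r < R).
Only the charge within r is enclosed: Q_enc = Q·(r/R)³ = (16.2 μC)·(0.0757 m/0.31 m)³ = 2.359×10^-7 C.
Since E is radial and uniform over the Gaussian sphere, Φ = E·4πr² = Q_enc/ε₀.
E = |Q_enc|/(4πε₀r²) = (2.359×10^-7)/(4π·8.85×10^-12·(0.0757)²) = 3.70×10^5 N/C.

|E| ≈ 3.70×10^5 N/C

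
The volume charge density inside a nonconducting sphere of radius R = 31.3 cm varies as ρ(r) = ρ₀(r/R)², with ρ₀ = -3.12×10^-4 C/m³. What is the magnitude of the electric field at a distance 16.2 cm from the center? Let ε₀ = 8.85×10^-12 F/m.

By spherical symmetry E is radial; choose a Gaussian sphere of radius r = 16.2 cm (r < R).
Integrate the density: Q_enc = 4π ∫₀^r ρ₀(r'/R)^2 r'² dr' = 4πρ₀ r^5/(5·R²) = -8.931×10^-7 C.
Gauss's law: E·4πr² = Q_enc/ε₀.
E = |Q_enc|/(4πε₀r²) = (8.931×10^-7)/(4π·8.85×10^-12·(0.162)²) = 3.06e5 N/C.

|E| ≈ 3.06×10^5 N/C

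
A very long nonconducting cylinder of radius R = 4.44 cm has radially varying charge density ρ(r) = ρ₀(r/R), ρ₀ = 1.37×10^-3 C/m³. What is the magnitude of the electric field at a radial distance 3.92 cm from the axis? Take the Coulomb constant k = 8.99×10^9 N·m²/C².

|E| ≈ 1.79×10^6 V/m

Take a coaxial cylindrical Gaussian surface of radius r = 3.92 cm and length L (r < R).
λ_enc = ∫₀^r ρ(r')·2πr' dr' = (2πρ₀/R)·r^3/3 = 3.893e-6 C/m.
By Gauss's law (flux through the curved wall only), E·2πrL = λ_enc L/ε₀.
E = 2k|λ_enc|/r = 2(8.99×10^9)(3.893e-6)/(0.0392) = 1.79e6 N/C.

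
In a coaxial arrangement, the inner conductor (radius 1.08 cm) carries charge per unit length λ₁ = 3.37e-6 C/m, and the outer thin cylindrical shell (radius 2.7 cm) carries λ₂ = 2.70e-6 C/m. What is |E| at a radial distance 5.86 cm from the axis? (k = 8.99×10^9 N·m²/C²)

|E| = 1.86×10^6 N/C

Take a coaxial cylindrical Gaussian surface of radius r = 5.86 cm and length L (r > 2.7 cm, enclosing both).
λ_enc = λ₁ + λ₂ = (3.37e-6) + (2.70e-6) = 6.07×10^-6 C/m.
Gauss's law: E·2πrL = λ_enc L/ε₀.
E = 2k|λ_enc|/r = 2(8.99×10^9)(6.07×10^-6)/(0.0586) = 1.86e6 N/C.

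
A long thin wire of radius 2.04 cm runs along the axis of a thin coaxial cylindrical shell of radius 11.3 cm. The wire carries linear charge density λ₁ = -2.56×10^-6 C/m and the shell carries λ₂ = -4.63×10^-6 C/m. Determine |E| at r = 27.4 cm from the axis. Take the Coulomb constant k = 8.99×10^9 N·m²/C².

By cylindrical symmetry E is radial; use a coaxial Gaussian cylinder of radius 27.4 cm and length L (r > 11.3 cm, enclosing both).
λ_enc = λ₁ + λ₂ = (-2.56×10^-6) + (-4.63×10^-6) = -7.19e-6 C/m.
Since E is radial and uniform over the curved surface, Φ = E·2πrL = Q_enc/ε₀ = λ_enc L/ε₀.
E = 2k|λ_enc|/r = 2(8.99×10^9)(7.19×10^-6)/(0.274) = 4.72e5 N/C.

|E| ≈ 4.72×10^5 V/m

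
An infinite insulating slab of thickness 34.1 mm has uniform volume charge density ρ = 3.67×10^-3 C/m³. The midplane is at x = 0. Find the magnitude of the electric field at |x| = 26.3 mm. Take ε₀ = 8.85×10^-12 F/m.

|E| ≈ 7.07×10^6 N/C

The point |x| = 26.3 mm lies outside the slab (half-thickness 0.01705 m). A symmetric pillbox spanning the full slab encloses Q_enc = ρ·d·A.
Flux = 2EA ⇒ E = |ρ|d/(2ε₀), independent of distance outside.
E = (3.67×10^-3)(0.0341)/(2·8.85×10^-12) = 7.07×10^6 N/C.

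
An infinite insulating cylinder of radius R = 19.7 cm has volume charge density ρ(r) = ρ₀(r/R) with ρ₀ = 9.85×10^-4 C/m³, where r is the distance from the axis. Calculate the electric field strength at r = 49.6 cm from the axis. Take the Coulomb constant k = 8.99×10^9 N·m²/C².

Coaxial Gaussian cylinder, radius r = 49.6 cm, length L (r > R, full charge per length enclosed).
λ_enc = 2π ∫₀^R ρ₀(r'/R)^1 r' dr' = 2πρ₀R²/3 = 8.006×10^-5 C/m.
By Gauss's law (flux through the curved wall only), E·2πrL = λ_enc L/ε₀.
E = 2k|λ_enc|/r = 2(8.99×10^9)(8.006e-5)/(0.496) = 2.90e6 N/C.

|E| = 2.90×10^6 N/C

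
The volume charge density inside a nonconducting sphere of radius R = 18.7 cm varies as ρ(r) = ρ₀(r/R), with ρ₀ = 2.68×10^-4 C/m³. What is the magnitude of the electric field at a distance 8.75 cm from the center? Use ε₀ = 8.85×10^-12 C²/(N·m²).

E ≈ 3.10×10^5 V/m

By spherical symmetry E is radial; choose a Gaussian sphere of radius r = 8.75 cm (r < R).
Q_enc = ∫₀^r ρ(r')·4πr'² dr' = (4πρ₀/R) ∫₀^r r'^3 dr' = 4πρ₀ r^4/(4·R) = 2.639e-7 C.
Gauss's law: E·4πr² = Q_enc/ε₀.
E = |Q_enc|/(4πε₀r²) = (2.639e-7)/(4π·8.85×10^-12·(0.0875)²) = 3.10×10^5 N/C.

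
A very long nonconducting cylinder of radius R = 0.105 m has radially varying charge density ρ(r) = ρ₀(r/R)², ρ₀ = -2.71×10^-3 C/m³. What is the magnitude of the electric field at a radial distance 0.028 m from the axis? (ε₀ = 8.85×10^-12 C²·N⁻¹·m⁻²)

E = 1.52×10^5 V/m

Coaxial Gaussian cylinder, radius r = 0.028 m, length L (r < R).
Integrating ρ over the cross-section to radius r: λ_enc = (2πρ₀/R²) ∫₀^r r'^3 dr' = 2πρ₀ r^4/(4·R²) = -2.373×10^-7 C/m.
Gauss's law: E·2πrL = λ_enc L/ε₀.
E = |λ_enc|/(2πε₀r) = (2.373×10^-7)/(2π·8.85×10^-12·0.028) = 1.52×10^5 N/C.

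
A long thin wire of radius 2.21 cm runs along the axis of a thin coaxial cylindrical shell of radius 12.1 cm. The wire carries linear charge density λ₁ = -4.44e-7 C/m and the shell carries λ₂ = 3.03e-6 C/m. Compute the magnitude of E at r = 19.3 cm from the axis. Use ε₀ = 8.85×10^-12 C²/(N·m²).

E ≈ 2.41e5 N/C

Coaxial Gaussian cylinder, radius r = 19.3 cm, length L (r > 12.1 cm, enclosing both).
λ_enc = λ₁ + λ₂ = (-4.44×10^-7) + (3.03e-6) = 2.586×10^-6 C/m.
Applying ∮E·dA = Q_enc/ε₀ with the end caps contributing no flux:
E = |λ_enc|/(2πε₀r) = (2.586e-6)/(2π·8.85×10^-12·0.193) = 2.41×10^5 N/C.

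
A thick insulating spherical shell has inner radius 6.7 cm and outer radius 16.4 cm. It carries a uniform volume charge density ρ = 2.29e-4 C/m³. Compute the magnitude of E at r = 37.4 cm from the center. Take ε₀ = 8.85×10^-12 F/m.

Take a concentric spherical Gaussian surface of radius r = 37.4 cm (r > 16.4 cm, enclosing the whole shell).
Q_enc = ρ·(4π/3)(b³ − a³) = (2.29×10^-4)·(4π/3)·((0.164)³ − (0.067)³) = 3.943e-6 C.
Since E is radial and uniform over the Gaussian sphere, Φ = E·4πr² = Q_enc/ε₀.
E = |Q_enc|/(4πε₀r²) = (3.943e-6)/(4π·8.85×10^-12·(0.374)²) = 2.53e5 N/C.

E ≈ 2.53×10^5 N/C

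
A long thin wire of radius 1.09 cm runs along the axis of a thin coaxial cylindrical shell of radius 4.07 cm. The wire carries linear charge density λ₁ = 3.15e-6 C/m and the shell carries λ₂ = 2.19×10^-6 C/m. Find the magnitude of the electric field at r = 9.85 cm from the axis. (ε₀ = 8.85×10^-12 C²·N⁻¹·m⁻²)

9.75×10^5 V/m

Take a coaxial cylindrical Gaussian surface of radius r = 9.85 cm and length L (r > 4.07 cm, enclosing both).
λ_enc = λ₁ + λ₂ = (3.15×10^-6) + (2.19e-6) = 5.34e-6 C/m.
Applying ∮E·dA = Q_enc/ε₀ with the end caps contributing no flux:
E = |λ_enc|/(2πε₀r) = (5.34×10^-6)/(2π·8.85×10^-12·0.0985) = 9.75×10^5 N/C.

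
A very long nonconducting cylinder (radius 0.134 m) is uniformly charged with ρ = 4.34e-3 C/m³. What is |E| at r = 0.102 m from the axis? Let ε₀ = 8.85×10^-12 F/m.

2.50×10^7 N/C

By cylindrical symmetry E is radial; use a coaxial Gaussian cylinder of radius 0.102 m and length L (r < R).
Charge inside radius r per length L is ρ·πr²·L, so λ_enc = ρπr² = 1.419e-4 C/m.
Since E is radial and uniform over the curved surface, Φ = E·2πrL = Q_enc/ε₀ = λ_enc L/ε₀.
E = |λ_enc|/(2πε₀r) = (1.419e-4)/(2π·8.85×10^-12·0.102) = 2.50e7 N/C.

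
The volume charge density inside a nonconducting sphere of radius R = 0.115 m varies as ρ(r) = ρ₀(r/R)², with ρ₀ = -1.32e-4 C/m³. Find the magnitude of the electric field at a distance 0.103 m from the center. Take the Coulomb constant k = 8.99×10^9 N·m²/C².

Take a concentric spherical Gaussian surface of radius r = 0.103 m (r < R).
Q_enc = ∫₀^r ρ(r')·4πr'² dr' = (4πρ₀/R²) ∫₀^r r'^4 dr' = 4πρ₀ r^5/(5·R²) = -2.908×10^-7 C.
Since E is radial and uniform over the Gaussian sphere, Φ = E·4πr² = Q_enc/ε₀.
E = k|Q_enc|/r² = (8.99×10^9)(2.908×10^-7)/(0.103)² = 2.46×10^5 N/C.

|E| ≈ 2.46×10^5 N/C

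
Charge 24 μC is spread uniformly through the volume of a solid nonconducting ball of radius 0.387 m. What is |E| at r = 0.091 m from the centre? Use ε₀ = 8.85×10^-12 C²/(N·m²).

|E| ≈ 3.39e5 N/C

Symmetry ⇒ E = E(r) r̂. Gaussian sphere of radius r = 0.091 m (r < R).
For a uniform sphere the enclosed fraction is (r/R)³, so Q_enc = (24 μC)(0.091/0.387)³ = 3.12×10^-7 C.
Since E is radial and uniform over the Gaussian sphere, Φ = E·4πr² = Q_enc/ε₀.
E = |Q_enc|/(4πε₀r²) = (3.12×10^-7)/(4π·8.85×10^-12·(0.091)²) = 3.39×10^5 N/C.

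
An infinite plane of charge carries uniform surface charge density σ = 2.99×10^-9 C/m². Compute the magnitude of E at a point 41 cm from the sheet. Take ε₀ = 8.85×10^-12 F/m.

The symmetry is planar: E is normal to the sheet and the same magnitude on both sides. Take a pillbox straddling the sheet with end-cap area A.
Only the two end caps contribute flux: Φ = 2EA. With Q_enc = σA, Gauss's law gives E = |σ|/(2ε₀).
E = |σ|/(2ε₀) = (2.99×10^-9)/(2·8.85×10^-12) = 169 N/C.

|E| ≈ 169 N/C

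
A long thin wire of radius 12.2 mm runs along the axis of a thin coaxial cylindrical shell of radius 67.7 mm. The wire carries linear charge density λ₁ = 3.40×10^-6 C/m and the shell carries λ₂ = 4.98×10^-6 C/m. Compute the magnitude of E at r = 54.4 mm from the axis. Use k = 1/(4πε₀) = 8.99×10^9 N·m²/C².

1.12×10^6 N/C

Choose a coaxial cylinder of radius r = 54.4 mm (arbitrary length L) as the Gaussian surface (between the conductors, 12.2 mm < r < 67.7 mm).
Only the inner wire is enclosed; the outer shell contributes nothing inside itself. λ_enc = λ₁ = 3.40×10^-6 C/m.
Gauss's law: E·2πrL = λ_enc L/ε₀.
E = 2k|λ_enc|/r = 2(8.99×10^9)(3.40×10^-6)/(0.0544) = 1.12e6 N/C.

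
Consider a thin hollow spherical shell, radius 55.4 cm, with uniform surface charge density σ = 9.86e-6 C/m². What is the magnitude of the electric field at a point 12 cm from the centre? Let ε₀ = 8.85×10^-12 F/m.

By spherical symmetry E is radial; choose a Gaussian sphere of radius r = 12 cm (inside the shell, r < 55.4 cm).
No charge lies within this surface, so Q_enc = 0 and Gauss's law gives E·4πr² = 0 ⇒ E = 0.

E = 0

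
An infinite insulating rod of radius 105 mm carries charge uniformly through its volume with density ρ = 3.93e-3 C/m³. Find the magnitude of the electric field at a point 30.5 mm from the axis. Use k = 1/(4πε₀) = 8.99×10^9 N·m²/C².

Take a coaxial cylindrical Gaussian surface of radius r = 30.5 mm and length L (r < R).
Charge inside radius r per length L is ρ·πr²·L, so λ_enc = ρπr² = 1.149×10^-5 C/m.
Applying ∮E·dA = Q_enc/ε₀ with the end caps contributing no flux:
E = 2k|λ_enc|/r = 2(8.99×10^9)(1.149×10^-5)/(0.0305) = 6.77×10^6 N/C.

E = 6.77e6 V/m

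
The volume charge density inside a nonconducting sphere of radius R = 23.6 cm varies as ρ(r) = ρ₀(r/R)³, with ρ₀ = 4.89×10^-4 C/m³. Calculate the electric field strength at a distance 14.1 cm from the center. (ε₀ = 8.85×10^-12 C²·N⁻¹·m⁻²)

2.77×10^5 V/m

By spherical symmetry E is radial; choose a Gaussian sphere of radius r = 14.1 cm (r < R).
Integrate the density: Q_enc = 4π ∫₀^r ρ₀(r'/R)^3 r'² dr' = 4πρ₀ r^6/(6·R³) = 6.123e-7 C.
By Gauss's law, ∮E·dA = E·4πr² = Q_enc/ε₀.
E = |Q_enc|/(4πε₀r²) = (6.123e-7)/(4π·8.85×10^-12·(0.141)²) = 2.77e5 N/C.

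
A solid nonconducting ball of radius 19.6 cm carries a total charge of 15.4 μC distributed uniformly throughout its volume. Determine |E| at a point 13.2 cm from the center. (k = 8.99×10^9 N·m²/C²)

Take a concentric spherical Gaussian surface of radius r = 13.2 cm (r < R).
For a uniform sphere the enclosed fraction is (r/R)³, so Q_enc = (15.4 μC)(0.132/0.196)³ = 4.704×10^-6 C.
Since E is radial and uniform over the Gaussian sphere, Φ = E·4πr² = Q_enc/ε₀.
E = k|Q_enc|/r² = (8.99×10^9)(4.704×10^-6)/(0.132)² = 2.43e6 N/C.

E = 2.43×10^6 N/C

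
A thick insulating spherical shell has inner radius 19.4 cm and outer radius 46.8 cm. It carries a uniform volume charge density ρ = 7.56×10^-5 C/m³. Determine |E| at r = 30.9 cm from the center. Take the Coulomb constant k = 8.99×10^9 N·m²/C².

|E| ≈ 6.62×10^5 N/C

By spherical symmetry E is radial; choose a Gaussian sphere of radius r = 30.9 cm (within the shell material, 19.4 cm < r < 46.8 cm).
Only the shell between 19.4 cm and r is enclosed: Q_enc = ρ·(4π/3)(r³ − a³) = (7.56e-5)·(4π/3)·((0.309)³ − (0.194)³) = 7.031×10^-6 C.
Since E is radial and uniform over the Gaussian sphere, Φ = E·4πr² = Q_enc/ε₀.
E = k|Q_enc|/r² = (8.99×10^9)(7.031×10^-6)/(0.309)² = 6.62×10^5 N/C.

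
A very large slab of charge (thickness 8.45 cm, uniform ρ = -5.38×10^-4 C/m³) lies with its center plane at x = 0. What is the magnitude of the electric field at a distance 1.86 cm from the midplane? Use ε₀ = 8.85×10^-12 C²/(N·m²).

E ≈ 1.13e6 N/C

By symmetry E is perpendicular to the slab. A Gaussian pillbox from −1.86 cm to +1.86 cm (face area A) lies entirely within the slab.
Q_enc = ρ·(2x)·A and flux = 2EA, so 2EA = 2ρxA/ε₀ ⇒ E = |ρ|x/ε₀.
E = (5.38×10^-4)(0.0186)/(8.85×10^-12) = 1.13e6 N/C.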